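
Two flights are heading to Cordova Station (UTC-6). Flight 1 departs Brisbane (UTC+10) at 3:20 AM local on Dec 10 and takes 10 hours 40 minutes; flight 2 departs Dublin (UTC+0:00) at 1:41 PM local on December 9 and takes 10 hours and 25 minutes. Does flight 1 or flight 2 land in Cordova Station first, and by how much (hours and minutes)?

Flight 1 in UTC: 3:20 AM − 10:00 = 5:20 PM on Dec 9.
+10 hours 40 minutes → arrive 4:00 AM UTC on Dec 10.
Flight 2 departs at 1:41 PM UTC (Dec 9).
+10 hours 25 minutes → arrive 12:06 AM UTC on Dec 10.
Flight 2 lands earlier by 3 hours 54 minutes.

the second, by 3 hours 54 minutes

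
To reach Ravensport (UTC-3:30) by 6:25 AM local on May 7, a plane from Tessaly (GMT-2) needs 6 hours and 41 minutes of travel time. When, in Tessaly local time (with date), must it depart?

1:14 AM on May 7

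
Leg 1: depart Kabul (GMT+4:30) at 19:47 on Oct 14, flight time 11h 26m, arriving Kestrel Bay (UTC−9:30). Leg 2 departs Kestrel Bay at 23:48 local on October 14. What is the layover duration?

Convert departure to UTC: 19:47 − 4:30 = 15:17 UTC on Oct 14.
Add 11 hours and 26 minutes flight time → 02:43 UTC (Oct 15).
Kestrel Bay is UTC−9:30, so local arrival = 02:43 − 9:30 = 17:13 on Oct 14.
Layover = 23:48 − 17:13 = 6 hours 35 minutes.

6 hours 35 minutes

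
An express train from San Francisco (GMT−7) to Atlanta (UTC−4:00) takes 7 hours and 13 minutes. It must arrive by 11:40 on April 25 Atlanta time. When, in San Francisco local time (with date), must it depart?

Target arrival in UTC: 11:40 + 4:00 = 15:40 on Apr 25.
Subtract 7 hours 13 minutes → departure 08:27 UTC on Apr 25.
San Francisco is UTC−7:00: 08:27 − 7:00 = 01:27 on Apr 25.

01:27 on Apr 25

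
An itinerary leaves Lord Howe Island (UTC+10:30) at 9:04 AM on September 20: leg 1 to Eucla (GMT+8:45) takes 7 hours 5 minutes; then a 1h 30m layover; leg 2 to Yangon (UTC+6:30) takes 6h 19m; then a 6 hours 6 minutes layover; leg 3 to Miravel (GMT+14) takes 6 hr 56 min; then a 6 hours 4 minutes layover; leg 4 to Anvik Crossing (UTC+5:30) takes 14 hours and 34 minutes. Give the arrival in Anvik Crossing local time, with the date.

4:38 AM on Sep 22

Convert departure to UTC: 9:04 AM − 10:30 = 10:34 PM UTC on Sep 19.
Add 7 hours 5 minutes leg 1 → 5:39 AM UTC (Sep 20).
Add 1 hour 30 minutes layover in Eucla → 7:09 AM UTC.
Add 6 hours 19 minutes leg 2 → 1:28 PM UTC.
Add 6 hours 6 minutes layover in Yangon → 7:34 PM UTC.
Add 6 hours and 56 minutes leg 3 → 2:30 AM UTC (Sep 21).
Add 6 hours and 4 minutes layover in Miravel → 8:34 AM UTC.
Add 14 hours 34 minutes leg 4 → 11:08 PM UTC.
Anvik Crossing is UTC+5:30, so local arrival = 11:08 PM + 5:30 = 4:38 AM on Sep 22.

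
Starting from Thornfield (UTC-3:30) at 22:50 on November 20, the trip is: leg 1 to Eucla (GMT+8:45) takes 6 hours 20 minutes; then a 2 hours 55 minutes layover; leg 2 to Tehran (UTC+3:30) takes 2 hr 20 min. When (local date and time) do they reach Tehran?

17:25 on November 21

Convert departure to UTC: 22:50 + 3:30 = 02:20 UTC on Nov 21.
Add 6 hours and 20 minutes leg 1 → 08:40 UTC.
Add 2 hours 55 minutes layover in Eucla → 11:35 UTC.
Add 2 hours 20 minutes leg 2 → 13:55 UTC.
Tehran is UTC+3:30, so local arrival = 13:55 + 3:30 = 17:25 on Nov 21.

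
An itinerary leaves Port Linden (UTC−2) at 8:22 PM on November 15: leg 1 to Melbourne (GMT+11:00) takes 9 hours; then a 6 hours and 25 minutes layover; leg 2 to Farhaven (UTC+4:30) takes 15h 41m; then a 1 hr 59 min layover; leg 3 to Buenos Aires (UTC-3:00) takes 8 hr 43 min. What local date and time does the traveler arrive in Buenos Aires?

Convert departure to UTC: 8:22 PM + 2:00 = 10:22 PM UTC on Nov 15.
Add 9 hours leg 1 → 7:22 AM UTC (Nov 16).
Add 6 hours and 25 minutes layover in Melbourne → 1:47 PM UTC.
Add 15 hours 41 minutes leg 2 → 5:28 AM UTC (Nov 17).
Add 1 hour and 59 minutes layover in Farhaven → 7:27 AM UTC.
Add 8 hours 43 minutes leg 3 → 4:10 PM UTC.
Buenos Aires is UTC−3:00, so local arrival = 4:10 PM − 3:00 = 1:10 PM on Nov 17.

1:10 PM on November 17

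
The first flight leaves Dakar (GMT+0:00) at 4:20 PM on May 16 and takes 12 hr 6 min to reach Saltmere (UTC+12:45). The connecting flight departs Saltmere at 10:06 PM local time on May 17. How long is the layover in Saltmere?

Dakar is at UTC+0, so departure is already 4:20 PM UTC on May 16.
Add 12 hours and 6 minutes flight time → 4:26 AM UTC (May 17).
Saltmere is UTC+12:45, so local arrival = 4:26 AM + 12:45 = 5:11 PM on May 17.
Layover = 10:06 PM − 5:11 PM = 4 hours 55 minutes.

4 hours 55 minutes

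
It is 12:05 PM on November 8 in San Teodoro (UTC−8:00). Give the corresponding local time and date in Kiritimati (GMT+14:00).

In UTC: 12:05 PM + 8:00 = 8:05 PM on Nov 8.
Kiritimati is UTC+14:00: 8:05 PM + 14:00 = 10:05 AM on Nov 9.

10:05 AM on November 9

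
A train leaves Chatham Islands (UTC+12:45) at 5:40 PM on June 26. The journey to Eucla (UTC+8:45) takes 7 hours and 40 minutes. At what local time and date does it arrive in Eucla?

Convert departure to UTC: 5:40 PM − 12:45 = 4:55 AM UTC on Jun 26.
Add 7 hours and 40 minutes travel time → 12:35 PM UTC.
Eucla is UTC+8:45, so local arrival = 12:35 PM + 8:45 = 9:20 PM on Jun 26.

9:20 PM on June 26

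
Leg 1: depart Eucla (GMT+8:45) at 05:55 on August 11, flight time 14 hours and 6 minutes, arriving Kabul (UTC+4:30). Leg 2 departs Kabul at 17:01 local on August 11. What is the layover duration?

1 hour 15 minutes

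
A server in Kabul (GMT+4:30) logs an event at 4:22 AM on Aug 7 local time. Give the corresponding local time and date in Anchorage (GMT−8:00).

3:52 PM on August 6

Anchorage is 12:30 behind Kabul.
Shift by the zone difference: 4:22 AM − 12:30 = 3:52 PM on Aug 6 in Anchorage.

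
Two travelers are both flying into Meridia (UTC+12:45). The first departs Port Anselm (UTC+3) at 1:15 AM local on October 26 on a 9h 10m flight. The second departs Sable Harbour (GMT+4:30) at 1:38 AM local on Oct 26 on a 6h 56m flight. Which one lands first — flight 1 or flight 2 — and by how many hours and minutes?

Flight 1 in UTC: 1:15 AM − 3:00 = 10:15 PM on Oct 25.
+9 hours 10 minutes → arrive 7:25 AM UTC on Oct 26.
Flight 2 in UTC: 1:38 AM − 4:30 = 9:08 PM on Oct 25.
+6 hours 56 minutes → arrive 4:04 AM UTC on Oct 26.
Flight 2 lands earlier by 3 hours 21 minutes.

the second, by 3 hours 21 minutes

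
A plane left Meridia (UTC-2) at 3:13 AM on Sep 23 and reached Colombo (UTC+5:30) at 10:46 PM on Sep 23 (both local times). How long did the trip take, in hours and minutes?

12 hours 3 minutes

Departure in UTC: 3:13 AM + 2:00 = 5:13 AM on Sep 23.
Arrival in UTC: 10:46 PM − 5:30 = 5:16 PM on Sep 23.
Elapsed = 5:16 PM − 5:13 AM = 12 hours 3 minutes.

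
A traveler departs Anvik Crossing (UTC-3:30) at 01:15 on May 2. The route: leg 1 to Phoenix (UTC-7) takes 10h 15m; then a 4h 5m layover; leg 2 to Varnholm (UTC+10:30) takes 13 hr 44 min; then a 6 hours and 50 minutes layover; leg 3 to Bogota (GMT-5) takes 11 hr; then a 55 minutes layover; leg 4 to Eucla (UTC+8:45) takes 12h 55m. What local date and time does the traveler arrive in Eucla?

01:14 on May 5

Convert departure to UTC: 01:15 + 3:30 = 04:45 UTC on May 2.
Add 10 hours 15 minutes leg 1 → 15:00 UTC.
Add 4 hours 5 minutes layover in Phoenix → 19:05 UTC.
Add 13 hours and 44 minutes leg 2 → 08:49 UTC (May 3).
Add 6 hours 50 minutes layover in Varnholm → 15:39 UTC.
Add 11 hours leg 3 → 02:39 UTC (May 4).
Add 55 minutes layover in Bogota → 03:34 UTC.
Add 12 hours 55 minutes leg 4 → 16:29 UTC.
Eucla is UTC+8:45, so local arrival = 16:29 + 8:45 = 01:14 on May 5.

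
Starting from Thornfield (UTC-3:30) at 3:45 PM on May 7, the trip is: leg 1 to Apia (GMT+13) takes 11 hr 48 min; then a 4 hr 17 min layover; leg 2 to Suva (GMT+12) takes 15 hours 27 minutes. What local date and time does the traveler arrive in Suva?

Convert departure to UTC: 3:45 PM + 3:30 = 7:15 PM UTC on May 7.
Add 11 hours 48 minutes leg 1 → 7:03 AM UTC (May 8).
Add 4 hours 17 minutes layover in Apia → 11:20 AM UTC.
Add 15 hours and 27 minutes leg 2 → 2:47 AM UTC (May 9).
Suva is UTC+12:00, so local arrival = 2:47 AM + 12:00 = 2:47 PM on May 9.

2:47 PM on May 9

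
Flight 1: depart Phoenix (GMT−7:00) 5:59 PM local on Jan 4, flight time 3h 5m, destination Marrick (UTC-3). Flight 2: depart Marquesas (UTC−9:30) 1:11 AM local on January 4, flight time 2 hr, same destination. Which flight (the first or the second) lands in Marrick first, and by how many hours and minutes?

Flight 1 in UTC: 5:59 PM + 7:00 = 12:59 AM on Jan 5.
+3 hours and 5 minutes → arrive 4:04 AM UTC on Jan 5.
Flight 2 in UTC: 1:11 AM + 9:30 = 10:41 AM on Jan 4.
+2 hours → arrive 12:41 PM UTC on Jan 4.
Flight 2 lands earlier by 15 hours 23 minutes.

the second, by 15 hours 23 minutes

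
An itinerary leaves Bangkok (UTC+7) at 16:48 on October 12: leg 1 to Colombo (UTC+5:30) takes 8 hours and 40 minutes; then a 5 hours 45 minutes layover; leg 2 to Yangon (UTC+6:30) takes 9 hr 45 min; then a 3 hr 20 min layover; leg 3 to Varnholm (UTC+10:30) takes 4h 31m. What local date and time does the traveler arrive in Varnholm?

Convert departure to UTC: 16:48 − 7:00 = 09:48 UTC on Oct 12.
Add 8 hours and 40 minutes leg 1 → 18:28 UTC.
Add 5 hours 45 minutes layover in Colombo → 00:13 UTC (Oct 13).
Add 9 hours 45 minutes leg 2 → 09:58 UTC.
Add 3 hours and 20 minutes layover in Yangon → 13:18 UTC.
Add 4 hours and 31 minutes leg 3 → 17:49 UTC.
Varnholm is UTC+10:30, so local arrival = 17:49 + 10:30 = 04:19 on Oct 14.

04:19 on Oct 14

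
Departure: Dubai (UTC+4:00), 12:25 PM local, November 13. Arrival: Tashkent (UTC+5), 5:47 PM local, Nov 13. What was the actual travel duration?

4 hours 22 minutes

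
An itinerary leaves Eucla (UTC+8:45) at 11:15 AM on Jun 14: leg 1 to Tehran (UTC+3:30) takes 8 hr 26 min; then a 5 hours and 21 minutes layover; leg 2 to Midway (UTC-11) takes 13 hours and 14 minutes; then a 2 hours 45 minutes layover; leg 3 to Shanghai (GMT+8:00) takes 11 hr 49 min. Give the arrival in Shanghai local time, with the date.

Convert departure to UTC: 11:15 AM − 8:45 = 2:30 AM UTC on Jun 14.
Add 8 hours 26 minutes leg 1 → 10:56 AM UTC.
Add 5 hours and 21 minutes layover in Tehran → 4:17 PM UTC.
Add 13 hours 14 minutes leg 2 → 5:31 AM UTC (Jun 15).
Add 2 hours 45 minutes layover in Midway → 8:16 AM UTC.
Add 11 hours and 49 minutes leg 3 → 8:05 PM UTC.
Shanghai is UTC+8:00, so local arrival = 8:05 PM + 8:00 = 4:05 AM on Jun 16.

4:05 AM on Jun 16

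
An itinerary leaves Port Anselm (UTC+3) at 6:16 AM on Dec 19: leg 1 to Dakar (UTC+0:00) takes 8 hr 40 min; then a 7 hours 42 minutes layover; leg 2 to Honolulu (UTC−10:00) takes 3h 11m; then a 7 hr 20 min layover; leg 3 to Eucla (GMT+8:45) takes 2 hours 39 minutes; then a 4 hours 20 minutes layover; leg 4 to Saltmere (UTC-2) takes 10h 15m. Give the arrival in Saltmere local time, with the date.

9:23 PM on December 20

Convert departure to UTC: 6:16 AM − 3:00 = 3:16 AM UTC on Dec 19.
Add 8 hours 40 minutes leg 1 → 11:56 AM UTC.
Add 7 hours 42 minutes layover in Dakar → 7:38 PM UTC.
Add 3 hours and 11 minutes leg 2 → 10:49 PM UTC.
Add 7 hours and 20 minutes layover in Honolulu → 6:09 AM UTC (Dec 20).
Add 2 hours 39 minutes leg 3 → 8:48 AM UTC.
Add 4 hours and 20 minutes layover in Eucla → 1:08 PM UTC.
Add 10 hours and 15 minutes leg 4 → 11:23 PM UTC.
Saltmere is UTC−2:00, so local arrival = 11:23 PM − 2:00 = 9:23 PM on Dec 20.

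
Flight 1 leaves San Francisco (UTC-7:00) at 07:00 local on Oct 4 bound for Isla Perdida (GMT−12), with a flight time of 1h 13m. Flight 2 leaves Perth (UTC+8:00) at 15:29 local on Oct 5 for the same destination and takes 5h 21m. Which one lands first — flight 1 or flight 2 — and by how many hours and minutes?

the first, by 21 hours 37 minutes

Flight 1 in UTC: 07:00 + 7:00 = 14:00 on Oct 4.
+1 hour and 13 minutes → arrive 15:13 UTC on Oct 4.
Flight 2 in UTC: 15:29 − 8:00 = 07:29 on Oct 5.
+5 hours and 21 minutes → arrive 12:50 UTC on Oct 5.
Flight 1 lands earlier by 21 hours 37 minutes.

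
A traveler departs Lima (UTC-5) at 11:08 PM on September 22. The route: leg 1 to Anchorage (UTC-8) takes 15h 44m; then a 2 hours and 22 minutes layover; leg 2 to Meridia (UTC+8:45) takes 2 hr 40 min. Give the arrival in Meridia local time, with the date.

Convert departure to UTC: 11:08 PM + 5:00 = 4:08 AM UTC on Sep 23.
Add 15 hours and 44 minutes leg 1 → 7:52 PM UTC.
Add 2 hours and 22 minutes layover in Anchorage → 10:14 PM UTC.
Add 2 hours 40 minutes leg 2 → 12:54 AM UTC (Sep 24).
Meridia is UTC+8:45, so local arrival = 12:54 AM + 8:45 = 9:39 AM on Sep 24.

9:39 AM on September 24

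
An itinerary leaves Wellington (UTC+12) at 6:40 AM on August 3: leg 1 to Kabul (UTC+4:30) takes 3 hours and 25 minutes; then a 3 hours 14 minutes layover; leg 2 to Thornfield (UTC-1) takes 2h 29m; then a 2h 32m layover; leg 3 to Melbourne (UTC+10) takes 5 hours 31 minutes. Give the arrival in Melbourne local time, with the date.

9:51 PM on August 3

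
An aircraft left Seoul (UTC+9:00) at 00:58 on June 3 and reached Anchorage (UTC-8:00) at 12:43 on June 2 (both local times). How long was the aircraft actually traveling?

Anchorage is 17:00 behind Seoul.
Clock-face elapsed time (ignoring zones) is −12 hours 15 minutes.
Actual elapsed = −12 hours 15 minutes + 17:00 = 4 hours 45 minutes.

4 hours 45 minutes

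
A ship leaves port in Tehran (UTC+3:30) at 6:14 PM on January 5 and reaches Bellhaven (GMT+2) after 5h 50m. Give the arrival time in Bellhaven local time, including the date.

Convert departure to UTC: 6:14 PM − 3:30 = 2:44 PM UTC on Jan 5.
Add 5 hours 50 minutes travel time → 8:34 PM UTC.
Bellhaven is UTC+2:00, so local arrival = 8:34 PM + 2:00 = 10:34 PM on Jan 5.

10:34 PM on Jan 5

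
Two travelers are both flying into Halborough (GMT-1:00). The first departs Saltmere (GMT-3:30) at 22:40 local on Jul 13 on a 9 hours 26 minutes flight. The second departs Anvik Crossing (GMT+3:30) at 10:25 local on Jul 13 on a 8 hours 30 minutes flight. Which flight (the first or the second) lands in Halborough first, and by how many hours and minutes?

the second, by 20 hours 11 minutes

Flight 1 in UTC: 22:40 + 3:30 = 02:10 on Jul 14.
+9 hours 26 minutes → arrive 11:36 UTC on Jul 14.
Flight 2 in UTC: 10:25 − 3:30 = 06:55 on Jul 13.
+8 hours 30 minutes → arrive 15:25 UTC on Jul 13.
Flight 2 lands earlier by 20 hours 11 minutes.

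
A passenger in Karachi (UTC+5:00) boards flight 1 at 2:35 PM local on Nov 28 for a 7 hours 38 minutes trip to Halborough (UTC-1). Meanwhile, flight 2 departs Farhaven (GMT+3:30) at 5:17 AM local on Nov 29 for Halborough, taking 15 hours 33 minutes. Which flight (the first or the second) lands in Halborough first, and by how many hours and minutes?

Flight 1 in UTC: 2:35 PM − 5:00 = 9:35 AM on Nov 28.
+7 hours 38 minutes → arrive 5:13 PM UTC on Nov 28.
Flight 2 in UTC: 5:17 AM − 3:30 = 1:47 AM on Nov 29.
+15 hours and 33 minutes → arrive 5:20 PM UTC on Nov 29.
Flight 1 lands earlier by 24 hours 7 minutes.

the first, by 24 hours 7 minutes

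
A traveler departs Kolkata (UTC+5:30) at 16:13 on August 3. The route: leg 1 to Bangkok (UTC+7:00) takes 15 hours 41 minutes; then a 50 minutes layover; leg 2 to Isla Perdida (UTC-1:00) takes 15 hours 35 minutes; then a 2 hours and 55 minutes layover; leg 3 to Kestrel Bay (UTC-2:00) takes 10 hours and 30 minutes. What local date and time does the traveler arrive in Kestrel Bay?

06:14 on August 5

Convert departure to UTC: 16:13 − 5:30 = 10:43 UTC on Aug 3.
Add 15 hours and 41 minutes leg 1 → 02:24 UTC (Aug 4).
Add 50 minutes layover in Bangkok → 03:14 UTC.
Add 15 hours 35 minutes leg 2 → 18:49 UTC.
Add 2 hours 55 minutes layover in Isla Perdida → 21:44 UTC.
Add 10 hours 30 minutes leg 3 → 08:14 UTC (Aug 5).
Kestrel Bay is UTC−2:00, so local arrival = 08:14 − 2:00 = 06:14 on Aug 5.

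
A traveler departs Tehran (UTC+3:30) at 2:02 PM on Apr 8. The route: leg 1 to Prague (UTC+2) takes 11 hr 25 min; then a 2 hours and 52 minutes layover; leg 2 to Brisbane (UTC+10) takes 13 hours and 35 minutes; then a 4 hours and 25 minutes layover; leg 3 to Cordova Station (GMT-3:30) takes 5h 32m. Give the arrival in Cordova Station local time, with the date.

8:51 PM on April 9

Convert departure to UTC: 2:02 PM − 3:30 = 10:32 AM UTC on Apr 8.
Add 11 hours and 25 minutes leg 1 → 9:57 PM UTC.
Add 2 hours and 52 minutes layover in Prague → 12:49 AM UTC (Apr 9).
Add 13 hours and 35 minutes leg 2 → 2:24 PM UTC.
Add 4 hours 25 minutes layover in Brisbane → 6:49 PM UTC.
Add 5 hours and 32 minutes leg 3 → 12:21 AM UTC (Apr 10).
Cordova Station is UTC−3:30, so local arrival = 12:21 AM − 3:30 = 8:51 PM on Apr 9.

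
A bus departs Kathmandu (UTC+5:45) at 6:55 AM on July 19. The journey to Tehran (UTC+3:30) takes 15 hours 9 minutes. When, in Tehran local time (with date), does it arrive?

Tehran is 2:15 behind Kathmandu.
After 15 hours and 9 minutes it is 10:04 PM in Kathmandu.
Shift by the zone difference: 10:04 PM − 2:15 = 7:49 PM on Jul 19 in Tehran.

7:49 PM on Jul 19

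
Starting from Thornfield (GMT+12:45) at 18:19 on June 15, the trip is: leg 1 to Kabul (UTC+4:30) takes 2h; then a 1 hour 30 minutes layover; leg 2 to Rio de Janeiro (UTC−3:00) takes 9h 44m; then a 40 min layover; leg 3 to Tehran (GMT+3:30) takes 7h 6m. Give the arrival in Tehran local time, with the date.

06:04 on Jun 16

Convert departure to UTC: 18:19 − 12:45 = 05:34 UTC on Jun 15.
Add 2 hours leg 1 → 07:34 UTC.
Add 1 hour 30 minutes layover in Kabul → 09:04 UTC.
Add 9 hours 44 minutes leg 2 → 18:48 UTC.
Add 40 minutes layover in Rio de Janeiro → 19:28 UTC.
Add 7 hours and 6 minutes leg 3 → 02:34 UTC (Jun 16).
Tehran is UTC+3:30, so local arrival = 02:34 + 3:30 = 06:04 on Jun 16.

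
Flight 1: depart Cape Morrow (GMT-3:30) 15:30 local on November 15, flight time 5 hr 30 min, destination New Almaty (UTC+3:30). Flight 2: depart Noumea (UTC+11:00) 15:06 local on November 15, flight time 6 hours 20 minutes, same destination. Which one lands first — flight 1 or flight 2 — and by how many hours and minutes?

Flight 1 in UTC: 15:30 + 3:30 = 19:00 on Nov 15.
+5 hours and 30 minutes → arrive 00:30 UTC on Nov 16.
Flight 2 in UTC: 15:06 − 11:00 = 04:06 on Nov 15.
+6 hours and 20 minutes → arrive 10:26 UTC on Nov 15.
Flight 2 lands earlier by 14 hours 4 minutes.

the second, by 14 hours 4 minutes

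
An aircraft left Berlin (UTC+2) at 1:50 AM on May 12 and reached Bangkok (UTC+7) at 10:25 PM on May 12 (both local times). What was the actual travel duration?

15 hours 35 minutes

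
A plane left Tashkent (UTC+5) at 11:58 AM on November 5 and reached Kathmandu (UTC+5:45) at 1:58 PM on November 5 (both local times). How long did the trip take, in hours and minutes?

Departure in UTC: 11:58 AM − 5:00 = 6:58 AM on Nov 5.
Arrival in UTC: 1:58 PM − 5:45 = 8:13 AM on Nov 5.
Elapsed = 8:13 AM − 6:58 AM = 1 hour 15 minutes.

1 hour 15 minutes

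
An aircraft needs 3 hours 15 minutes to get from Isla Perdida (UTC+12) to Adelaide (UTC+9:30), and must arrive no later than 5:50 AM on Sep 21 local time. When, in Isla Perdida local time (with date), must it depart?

5:05 AM on September 21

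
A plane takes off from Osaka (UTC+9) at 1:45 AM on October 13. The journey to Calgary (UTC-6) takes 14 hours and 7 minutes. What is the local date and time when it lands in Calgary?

12:52 AM on October 13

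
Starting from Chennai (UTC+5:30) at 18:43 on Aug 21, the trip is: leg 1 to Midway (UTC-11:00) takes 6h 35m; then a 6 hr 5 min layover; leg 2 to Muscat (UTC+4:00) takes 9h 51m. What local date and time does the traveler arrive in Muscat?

Convert departure to UTC: 18:43 − 5:30 = 13:13 UTC on Aug 21.
Add 6 hours and 35 minutes leg 1 → 19:48 UTC.
Add 6 hours 5 minutes layover in Midway → 01:53 UTC (Aug 22).
Add 9 hours and 51 minutes leg 2 → 11:44 UTC.
Muscat is UTC+4:00, so local arrival = 11:44 + 4:00 = 15:44 on Aug 22.

15:44 on August 22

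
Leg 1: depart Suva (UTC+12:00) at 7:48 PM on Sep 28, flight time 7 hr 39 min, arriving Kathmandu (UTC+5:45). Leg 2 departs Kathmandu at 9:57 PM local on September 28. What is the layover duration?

45 minutes

Convert departure to UTC: 7:48 PM − 12:00 = 7:48 AM UTC on Sep 28.
Add 7 hours 39 minutes flight time → 3:27 PM UTC.
Kathmandu is UTC+5:45, so local arrival = 3:27 PM + 5:45 = 9:12 PM on Sep 28.
Layover = 9:57 PM − 9:12 PM = 45 minutes.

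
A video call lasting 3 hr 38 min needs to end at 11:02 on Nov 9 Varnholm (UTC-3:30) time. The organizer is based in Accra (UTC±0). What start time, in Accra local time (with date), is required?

10:54 on Nov 9

Target end time in UTC: 11:02 + 3:30 = 14:32 on Nov 9.
Subtract 3 hours and 38 minutes → start 10:54 UTC on Nov 9.
Accra is UTC+0, so start is 10:54 on Nov 9.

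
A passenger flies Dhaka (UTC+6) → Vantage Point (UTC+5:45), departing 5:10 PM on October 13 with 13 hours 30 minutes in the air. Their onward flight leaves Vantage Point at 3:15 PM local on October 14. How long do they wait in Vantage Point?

8 hours 50 minutes

Convert departure to UTC: 5:10 PM − 6:00 = 11:10 AM UTC on Oct 13.
Add 13 hours and 30 minutes flight time → 12:40 AM UTC (Oct 14).
Vantage Point is UTC+5:45, so local arrival = 12:40 AM + 5:45 = 6:25 AM on Oct 14.
Layover = 3:15 PM − 6:25 AM = 8 hours 50 minutes.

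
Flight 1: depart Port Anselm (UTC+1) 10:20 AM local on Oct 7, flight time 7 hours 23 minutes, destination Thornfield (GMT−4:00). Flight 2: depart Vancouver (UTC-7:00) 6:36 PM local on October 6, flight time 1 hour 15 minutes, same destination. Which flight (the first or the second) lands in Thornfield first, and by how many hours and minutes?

the second, by 13 hours 52 minutes

Flight 1 in UTC: 10:20 AM − 1:00 = 9:20 AM on Oct 7.
+7 hours 23 minutes → arrive 4:43 PM UTC on Oct 7.
Flight 2 in UTC: 6:36 PM + 7:00 = 1:36 AM on Oct 7.
+1 hour 15 minutes → arrive 2:51 AM UTC on Oct 7.
Flight 2 lands earlier by 13 hours 52 minutes.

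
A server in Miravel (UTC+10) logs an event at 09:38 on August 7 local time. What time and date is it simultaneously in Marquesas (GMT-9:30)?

14:08 on August 6

Marquesas is 19:30 behind Miravel.
Shift by the zone difference: 09:38 − 19:30 = 14:08 on Aug 6 in Marquesas.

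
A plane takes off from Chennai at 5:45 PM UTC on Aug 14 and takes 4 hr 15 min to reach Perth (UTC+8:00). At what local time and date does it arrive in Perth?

Departure is given in UTC: 5:45 PM on Aug 14.
Add 4 hours and 15 minutes → 10:00 PM UTC.
Perth is UTC+8:00: 10:00 PM + 8:00 = 6:00 AM on Aug 15.

6:00 AM on August 15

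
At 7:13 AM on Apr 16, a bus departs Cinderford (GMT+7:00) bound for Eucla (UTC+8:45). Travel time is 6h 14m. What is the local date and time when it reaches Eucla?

3:12 PM on April 16

Eucla is 1:45 ahead of Cinderford.
After 6 hours and 14 minutes it is 1:27 PM in Cinderford.
Shift by the zone difference: 1:27 PM + 1:45 = 3:12 PM on Apr 16 in Eucla.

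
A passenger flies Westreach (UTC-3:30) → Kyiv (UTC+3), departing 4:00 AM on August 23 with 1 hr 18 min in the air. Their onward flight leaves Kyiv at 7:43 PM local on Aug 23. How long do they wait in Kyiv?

Convert departure to UTC: 4:00 AM + 3:30 = 7:30 AM UTC on Aug 23.
Add 1 hour and 18 minutes flight time → 8:48 AM UTC.
Kyiv is UTC+3:00, so local arrival = 8:48 AM + 3:00 = 11:48 AM on Aug 23.
Layover = 7:43 PM − 11:48 AM = 7 hours 55 minutes.

7 hours 55 minutes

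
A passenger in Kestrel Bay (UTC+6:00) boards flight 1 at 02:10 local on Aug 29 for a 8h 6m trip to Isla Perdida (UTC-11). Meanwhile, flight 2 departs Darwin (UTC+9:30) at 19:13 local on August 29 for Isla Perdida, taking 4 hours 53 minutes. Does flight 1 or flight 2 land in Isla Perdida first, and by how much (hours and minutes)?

the first, by 10 hours 20 minutes

Flight 1 in UTC: 02:10 − 6:00 = 20:10 on Aug 28.
+8 hours and 6 minutes → arrive 04:16 UTC on Aug 29.
Flight 2 in UTC: 19:13 − 9:30 = 09:43 on Aug 29.
+4 hours and 53 minutes → arrive 14:36 UTC on Aug 29.
Flight 1 lands earlier by 10 hours 20 minutes.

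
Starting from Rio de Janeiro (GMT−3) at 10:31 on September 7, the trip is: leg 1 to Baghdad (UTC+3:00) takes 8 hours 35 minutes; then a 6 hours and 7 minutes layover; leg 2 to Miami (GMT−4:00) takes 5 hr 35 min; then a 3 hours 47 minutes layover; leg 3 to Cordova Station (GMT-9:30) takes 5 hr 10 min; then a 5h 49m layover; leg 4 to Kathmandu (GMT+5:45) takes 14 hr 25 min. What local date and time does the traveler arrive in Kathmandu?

20:44 on September 9

Convert departure to UTC: 10:31 + 3:00 = 13:31 UTC on Sep 7.
Add 8 hours and 35 minutes leg 1 → 22:06 UTC.
Add 6 hours 7 minutes layover in Baghdad → 04:13 UTC (Sep 8).
Add 5 hours and 35 minutes leg 2 → 09:48 UTC.
Add 3 hours 47 minutes layover in Miami → 13:35 UTC.
Add 5 hours and 10 minutes leg 3 → 18:45 UTC.
Add 5 hours 49 minutes layover in Cordova Station → 00:34 UTC (Sep 9).
Add 14 hours and 25 minutes leg 4 → 14:59 UTC.
Kathmandu is UTC+5:45, so local arrival = 14:59 + 5:45 = 20:44 on Sep 9.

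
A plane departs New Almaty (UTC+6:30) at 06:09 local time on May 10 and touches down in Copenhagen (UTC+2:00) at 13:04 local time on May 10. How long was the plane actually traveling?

Departure in UTC: 06:09 − 6:30 = 23:39 on May 9.
Arrival in UTC: 13:04 − 2:00 = 11:04 on May 10.
Elapsed = 11:04 − 23:39 (+1 day) = 11 hours 25 minutes.

11 hours 25 minutes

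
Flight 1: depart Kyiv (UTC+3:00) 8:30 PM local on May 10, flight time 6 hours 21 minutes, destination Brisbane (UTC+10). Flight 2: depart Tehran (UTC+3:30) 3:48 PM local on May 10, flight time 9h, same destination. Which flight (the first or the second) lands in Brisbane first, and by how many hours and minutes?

Flight 1 in UTC: 8:30 PM − 3:00 = 5:30 PM on May 10.
+6 hours 21 minutes → arrive 11:51 PM UTC on May 10.
Flight 2 in UTC: 3:48 PM − 3:30 = 12:18 PM on May 10.
+9 hours → arrive 9:18 PM UTC on May 10.
Flight 2 lands earlier by 2 hours 33 minutes.

the second, by 2 hours 33 minutes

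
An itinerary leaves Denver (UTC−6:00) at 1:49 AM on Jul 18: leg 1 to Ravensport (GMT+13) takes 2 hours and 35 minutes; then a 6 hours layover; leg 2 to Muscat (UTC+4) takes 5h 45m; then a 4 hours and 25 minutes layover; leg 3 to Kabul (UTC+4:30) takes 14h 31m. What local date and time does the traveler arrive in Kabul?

Convert departure to UTC: 1:49 AM + 6:00 = 7:49 AM UTC on Jul 18.
Add 2 hours and 35 minutes leg 1 → 10:24 AM UTC.
Add 6 hours layover in Ravensport → 4:24 PM UTC.
Add 5 hours 45 minutes leg 2 → 10:09 PM UTC.
Add 4 hours and 25 minutes layover in Muscat → 2:34 AM UTC (Jul 19).
Add 14 hours 31 minutes leg 3 → 5:05 PM UTC.
Kabul is UTC+4:30, so local arrival = 5:05 PM + 4:30 = 9:35 PM on Jul 19.

9:35 PM on July 19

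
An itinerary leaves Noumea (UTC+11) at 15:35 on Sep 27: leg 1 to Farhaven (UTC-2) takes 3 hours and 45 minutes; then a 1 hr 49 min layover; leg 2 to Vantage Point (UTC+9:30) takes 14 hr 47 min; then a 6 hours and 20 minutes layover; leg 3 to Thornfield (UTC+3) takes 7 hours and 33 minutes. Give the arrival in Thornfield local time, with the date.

17:49 on September 28

Convert departure to UTC: 15:35 − 11:00 = 04:35 UTC on Sep 27.
Add 3 hours and 45 minutes leg 1 → 08:20 UTC.
Add 1 hour 49 minutes layover in Farhaven → 10:09 UTC.
Add 14 hours and 47 minutes leg 2 → 00:56 UTC (Sep 28).
Add 6 hours and 20 minutes layover in Vantage Point → 07:16 UTC.
Add 7 hours and 33 minutes leg 3 → 14:49 UTC.
Thornfield is UTC+3:00, so local arrival = 14:49 + 3:00 = 17:49 on Sep 28.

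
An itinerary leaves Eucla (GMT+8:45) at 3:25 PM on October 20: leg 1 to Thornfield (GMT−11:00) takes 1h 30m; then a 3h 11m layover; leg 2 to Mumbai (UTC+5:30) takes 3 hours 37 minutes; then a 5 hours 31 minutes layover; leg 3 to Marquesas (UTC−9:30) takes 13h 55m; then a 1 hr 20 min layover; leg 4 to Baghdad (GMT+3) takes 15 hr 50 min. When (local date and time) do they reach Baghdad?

6:34 AM on October 22

Convert departure to UTC: 3:25 PM − 8:45 = 6:40 AM UTC on Oct 20.
Add 1 hour 30 minutes leg 1 → 8:10 AM UTC.
Add 3 hours and 11 minutes layover in Thornfield → 11:21 AM UTC.
Add 3 hours and 37 minutes leg 2 → 2:58 PM UTC.
Add 5 hours and 31 minutes layover in Mumbai → 8:29 PM UTC.
Add 13 hours and 55 minutes leg 3 → 10:24 AM UTC (Oct 21).
Add 1 hour 20 minutes layover in Marquesas → 11:44 AM UTC.
Add 15 hours and 50 minutes leg 4 → 3:34 AM UTC (Oct 22).
Baghdad is UTC+3:00, so local arrival = 3:34 AM + 3:00 = 6:34 AM on Oct 22.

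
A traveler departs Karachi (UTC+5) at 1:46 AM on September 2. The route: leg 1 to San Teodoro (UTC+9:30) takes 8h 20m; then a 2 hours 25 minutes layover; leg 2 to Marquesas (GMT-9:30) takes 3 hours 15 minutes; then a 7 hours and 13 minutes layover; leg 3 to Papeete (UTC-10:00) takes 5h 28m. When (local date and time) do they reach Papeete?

1:27 PM on Sep 2

Convert departure to UTC: 1:46 AM − 5:00 = 8:46 PM UTC on Sep 1.
Add 8 hours and 20 minutes leg 1 → 5:06 AM UTC (Sep 2).
Add 2 hours and 25 minutes layover in San Teodoro → 7:31 AM UTC.
Add 3 hours and 15 minutes leg 2 → 10:46 AM UTC.
Add 7 hours 13 minutes layover in Marquesas → 5:59 PM UTC.
Add 5 hours and 28 minutes leg 3 → 11:27 PM UTC.
Papeete is UTC−10:00, so local arrival = 11:27 PM − 10:00 = 1:27 PM on Sep 2.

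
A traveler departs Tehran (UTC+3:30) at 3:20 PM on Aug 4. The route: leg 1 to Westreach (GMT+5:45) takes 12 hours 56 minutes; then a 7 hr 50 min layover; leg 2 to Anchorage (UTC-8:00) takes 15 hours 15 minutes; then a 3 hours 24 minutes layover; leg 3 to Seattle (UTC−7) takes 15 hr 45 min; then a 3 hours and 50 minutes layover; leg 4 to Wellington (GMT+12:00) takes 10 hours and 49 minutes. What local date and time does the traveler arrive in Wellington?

Convert departure to UTC: 3:20 PM − 3:30 = 11:50 AM UTC on Aug 4.
Add 12 hours and 56 minutes leg 1 → 12:46 AM UTC (Aug 5).
Add 7 hours and 50 minutes layover in Westreach → 8:36 AM UTC.
Add 15 hours 15 minutes leg 2 → 11:51 PM UTC.
Add 3 hours and 24 minutes layover in Anchorage → 3:15 AM UTC (Aug 6).
Add 15 hours 45 minutes leg 3 → 7:00 PM UTC.
Add 3 hours and 50 minutes layover in Seattle → 10:50 PM UTC.
Add 10 hours and 49 minutes leg 4 → 9:39 AM UTC (Aug 7).
Wellington is UTC+12:00, so local arrival = 9:39 AM + 12:00 = 9:39 PM on Aug 7.

9:39 PM on August 7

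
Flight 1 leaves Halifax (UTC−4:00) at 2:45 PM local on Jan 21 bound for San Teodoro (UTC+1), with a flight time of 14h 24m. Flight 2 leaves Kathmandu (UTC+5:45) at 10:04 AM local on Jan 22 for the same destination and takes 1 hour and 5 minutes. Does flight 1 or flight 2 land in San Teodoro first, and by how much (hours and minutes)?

the second, by 3 hours 45 minutes

Flight 1 in UTC: 2:45 PM + 4:00 = 6:45 PM on Jan 21.
+14 hours and 24 minutes → arrive 9:09 AM UTC on Jan 22.
Flight 2 in UTC: 10:04 AM − 5:45 = 4:19 AM on Jan 22.
+1 hour and 5 minutes → arrive 5:24 AM UTC on Jan 22.
Flight 2 lands earlier by 3 hours 45 minutes.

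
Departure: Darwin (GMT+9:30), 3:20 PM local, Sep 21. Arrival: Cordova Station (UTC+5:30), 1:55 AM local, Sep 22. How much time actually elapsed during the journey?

Departure in UTC: 3:20 PM − 9:30 = 5:50 AM on Sep 21.
Arrival in UTC: 1:55 AM − 5:30 = 8:25 PM on Sep 21.
Elapsed = 8:25 PM − 5:50 AM = 14 hours 35 minutes.

14 hours 35 minutes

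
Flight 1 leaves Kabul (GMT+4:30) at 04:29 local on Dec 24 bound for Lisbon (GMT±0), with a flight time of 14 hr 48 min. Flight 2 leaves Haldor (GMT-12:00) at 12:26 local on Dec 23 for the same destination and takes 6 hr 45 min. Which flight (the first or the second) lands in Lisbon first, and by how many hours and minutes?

Flight 1 in UTC: 04:29 − 4:30 = 23:59 on Dec 23.
+14 hours 48 minutes → arrive 14:47 UTC on Dec 24.
Flight 2 in UTC: 12:26 + 12:00 = 00:26 on Dec 24.
+6 hours 45 minutes → arrive 07:11 UTC on Dec 24.
Flight 2 lands earlier by 7 hours 36 minutes.

the second, by 7 hours 36 minutes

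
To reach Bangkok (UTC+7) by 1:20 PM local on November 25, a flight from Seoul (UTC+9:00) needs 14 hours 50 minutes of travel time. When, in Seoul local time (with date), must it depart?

Target arrival in UTC: 1:20 PM − 7:00 = 6:20 AM on Nov 25.
Subtract 14 hours 50 minutes → departure 3:30 PM UTC on Nov 24.
Seoul is UTC+9:00: 3:30 PM + 9:00 = 12:30 AM on Nov 25.

12:30 AM on November 25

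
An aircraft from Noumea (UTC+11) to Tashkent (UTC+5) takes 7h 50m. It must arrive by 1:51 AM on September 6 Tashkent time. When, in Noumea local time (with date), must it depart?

12:01 AM on Sep 6

Target arrival in UTC: 1:51 AM − 5:00 = 8:51 PM on Sep 5.
Subtract 7 hours and 50 minutes → departure 1:01 PM UTC on Sep 5.
Noumea is UTC+11:00: 1:01 PM + 11:00 = 12:01 AM on Sep 6.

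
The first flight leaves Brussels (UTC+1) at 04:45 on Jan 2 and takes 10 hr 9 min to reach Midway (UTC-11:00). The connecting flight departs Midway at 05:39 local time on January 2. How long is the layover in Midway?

2 hours 45 minutes

Convert departure to UTC: 04:45 − 1:00 = 03:45 UTC on Jan 2.
Add 10 hours and 9 minutes flight time → 13:54 UTC.
Midway is UTC−11:00, so local arrival = 13:54 − 11:00 = 02:54 on Jan 2.
Layover = 05:39 − 02:54 = 2 hours 45 minutes.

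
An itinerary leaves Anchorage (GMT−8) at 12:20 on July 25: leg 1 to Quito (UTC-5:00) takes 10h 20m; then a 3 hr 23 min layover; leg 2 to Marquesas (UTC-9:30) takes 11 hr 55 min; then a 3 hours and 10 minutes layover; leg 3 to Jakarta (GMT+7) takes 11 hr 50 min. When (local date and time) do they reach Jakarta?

19:58 on July 27

Convert departure to UTC: 12:20 + 8:00 = 20:20 UTC on Jul 25.
Add 10 hours 20 minutes leg 1 → 06:40 UTC (Jul 26).
Add 3 hours 23 minutes layover in Quito → 10:03 UTC.
Add 11 hours 55 minutes leg 2 → 21:58 UTC.
Add 3 hours and 10 minutes layover in Marquesas → 01:08 UTC (Jul 27).
Add 11 hours and 50 minutes leg 3 → 12:58 UTC.
Jakarta is UTC+7:00, so local arrival = 12:58 + 7:00 = 19:58 on Jul 27.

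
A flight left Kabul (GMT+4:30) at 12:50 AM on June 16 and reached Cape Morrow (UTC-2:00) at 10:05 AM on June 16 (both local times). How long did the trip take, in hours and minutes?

15 hours 45 minutes

Cape Morrow is 6:30 behind Kabul.
Clock-face elapsed time (ignoring zones) is 9 hours 15 minutes.
Actual elapsed = 9 hours 15 minutes + 6:30 = 15 hours 45 minutes.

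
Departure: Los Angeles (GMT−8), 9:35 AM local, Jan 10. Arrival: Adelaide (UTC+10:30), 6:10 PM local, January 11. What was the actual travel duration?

14 hours 5 minutes

Adelaide is 18:30 ahead of Los Angeles.
Clock-face elapsed time (ignoring zones) is 32 hours 35 minutes.
Actual elapsed = 32 hours 35 minutes − 18:30 = 14 hours 5 minutes.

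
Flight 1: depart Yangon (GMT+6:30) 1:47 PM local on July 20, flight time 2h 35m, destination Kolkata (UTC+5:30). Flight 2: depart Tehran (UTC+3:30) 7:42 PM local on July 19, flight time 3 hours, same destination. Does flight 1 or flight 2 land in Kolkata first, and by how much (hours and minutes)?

the second, by 14 hours 40 minutes

Flight 1 in UTC: 1:47 PM − 6:30 = 7:17 AM on Jul 20.
+2 hours and 35 minutes → arrive 9:52 AM UTC on Jul 20.
Flight 2 in UTC: 7:42 PM − 3:30 = 4:12 PM on Jul 19.
+3 hours → arrive 7:12 PM UTC on Jul 19.
Flight 2 lands earlier by 14 hours 40 minutes.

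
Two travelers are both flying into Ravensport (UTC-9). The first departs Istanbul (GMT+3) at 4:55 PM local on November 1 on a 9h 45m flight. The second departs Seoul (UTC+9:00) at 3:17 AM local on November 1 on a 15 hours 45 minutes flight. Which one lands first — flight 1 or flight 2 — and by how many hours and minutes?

Flight 1 in UTC: 4:55 PM − 3:00 = 1:55 PM on Nov 1.
+9 hours 45 minutes → arrive 11:40 PM UTC on Nov 1.
Flight 2 in UTC: 3:17 AM − 9:00 = 6:17 PM on Oct 31.
+15 hours and 45 minutes → arrive 10:02 AM UTC on Nov 1.
Flight 2 lands earlier by 13 hours 38 minutes.

the second, by 13 hours 38 minutes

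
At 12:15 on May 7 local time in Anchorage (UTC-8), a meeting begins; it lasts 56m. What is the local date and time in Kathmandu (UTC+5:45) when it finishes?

02:56 on May 8

Convert start to UTC: 12:15 + 8:00 = 20:15 UTC on May 7.
Add 56 minutes duration → 21:11 UTC.
Kathmandu is UTC+5:45, so local end time = 21:11 + 5:45 = 02:56 on May 8.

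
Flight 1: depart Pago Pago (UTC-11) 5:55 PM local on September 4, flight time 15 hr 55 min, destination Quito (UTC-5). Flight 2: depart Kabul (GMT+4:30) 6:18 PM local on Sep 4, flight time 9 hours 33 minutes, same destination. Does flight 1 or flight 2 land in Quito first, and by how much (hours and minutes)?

Flight 1 in UTC: 5:55 PM + 11:00 = 4:55 AM on Sep 5.
+15 hours 55 minutes → arrive 8:50 PM UTC on Sep 5.
Flight 2 in UTC: 6:18 PM − 4:30 = 1:48 PM on Sep 4.
+9 hours 33 minutes → arrive 11:21 PM UTC on Sep 4.
Flight 2 lands earlier by 21 hours 29 minutes.

the second, by 21 hours 29 minutes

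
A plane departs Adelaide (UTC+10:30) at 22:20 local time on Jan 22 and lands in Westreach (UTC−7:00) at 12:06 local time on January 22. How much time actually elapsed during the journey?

7 hours 16 minutes

Departure in UTC: 22:20 − 10:30 = 11:50 on Jan 22.
Arrival in UTC: 12:06 + 7:00 = 19:06 on Jan 22.
Elapsed = 19:06 − 11:50 = 7 hours 16 minutes.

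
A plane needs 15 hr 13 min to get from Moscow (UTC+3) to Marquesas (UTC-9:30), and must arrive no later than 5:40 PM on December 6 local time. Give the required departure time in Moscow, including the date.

2:57 PM on December 6

Target arrival in UTC: 5:40 PM + 9:30 = 3:10 AM on Dec 7.
Subtract 15 hours and 13 minutes → departure 11:57 AM UTC on Dec 6.
Moscow is UTC+3:00: 11:57 AM + 3:00 = 2:57 PM on Dec 6.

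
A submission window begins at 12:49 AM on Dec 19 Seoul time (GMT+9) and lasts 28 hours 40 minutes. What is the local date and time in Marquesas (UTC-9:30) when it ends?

10:59 AM on December 19

Convert start to UTC: 12:49 AM − 9:00 = 3:49 PM UTC on Dec 18.
Add 28 hours and 40 minutes duration → 8:29 PM UTC (Dec 19).
Marquesas is UTC−9:30, so local end time = 8:29 PM − 9:30 = 10:59 AM on Dec 19.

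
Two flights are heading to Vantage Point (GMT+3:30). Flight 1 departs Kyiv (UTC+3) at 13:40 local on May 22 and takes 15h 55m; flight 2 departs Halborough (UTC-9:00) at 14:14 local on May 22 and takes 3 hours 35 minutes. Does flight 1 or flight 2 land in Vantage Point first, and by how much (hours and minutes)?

the first, by 14 minutes

Flight 1 in UTC: 13:40 − 3:00 = 10:40 on May 22.
+15 hours and 55 minutes → arrive 02:35 UTC on May 23.
Flight 2 in UTC: 14:14 + 9:00 = 23:14 on May 22.
+3 hours and 35 minutes → arrive 02:49 UTC on May 23.
Flight 1 lands earlier by 14 minutes.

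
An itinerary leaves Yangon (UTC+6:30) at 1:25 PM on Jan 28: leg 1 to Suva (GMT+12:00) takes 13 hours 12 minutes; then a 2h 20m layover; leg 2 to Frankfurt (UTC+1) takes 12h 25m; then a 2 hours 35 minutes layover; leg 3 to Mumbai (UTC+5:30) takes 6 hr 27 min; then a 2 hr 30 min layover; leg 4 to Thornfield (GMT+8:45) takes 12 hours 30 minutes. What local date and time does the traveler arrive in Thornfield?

Convert departure to UTC: 1:25 PM − 6:30 = 6:55 AM UTC on Jan 28.
Add 13 hours 12 minutes leg 1 → 8:07 PM UTC.
Add 2 hours 20 minutes layover in Suva → 10:27 PM UTC.
Add 12 hours and 25 minutes leg 2 → 10:52 AM UTC (Jan 29).
Add 2 hours 35 minutes layover in Frankfurt → 1:27 PM UTC.
Add 6 hours 27 minutes leg 3 → 7:54 PM UTC.
Add 2 hours 30 minutes layover in Mumbai → 10:24 PM UTC.
Add 12 hours and 30 minutes leg 4 → 10:54 AM UTC (Jan 30).
Thornfield is UTC+8:45, so local arrival = 10:54 AM + 8:45 = 7:39 PM on Jan 30.

7:39 PM on January 30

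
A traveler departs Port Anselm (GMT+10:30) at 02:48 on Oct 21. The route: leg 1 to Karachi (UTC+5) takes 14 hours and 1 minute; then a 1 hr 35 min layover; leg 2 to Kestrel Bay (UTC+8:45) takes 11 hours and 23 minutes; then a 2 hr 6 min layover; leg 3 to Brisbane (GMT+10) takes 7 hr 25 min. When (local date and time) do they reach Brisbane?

Convert departure to UTC: 02:48 − 10:30 = 16:18 UTC on Oct 20.
Add 14 hours 1 minute leg 1 → 06:19 UTC (Oct 21).
Add 1 hour 35 minutes layover in Karachi → 07:54 UTC.
Add 11 hours 23 minutes leg 2 → 19:17 UTC.
Add 2 hours and 6 minutes layover in Kestrel Bay → 21:23 UTC.
Add 7 hours 25 minutes leg 3 → 04:48 UTC (Oct 22).
Brisbane is UTC+10:00, so local arrival = 04:48 + 10:00 = 14:48 on Oct 22.

14:48 on October 22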